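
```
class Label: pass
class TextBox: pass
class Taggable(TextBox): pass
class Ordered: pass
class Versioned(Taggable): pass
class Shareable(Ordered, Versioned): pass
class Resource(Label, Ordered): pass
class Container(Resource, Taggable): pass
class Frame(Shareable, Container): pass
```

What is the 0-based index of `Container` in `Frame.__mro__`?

2

L[Frame] = Frame + merge(L[Shareable], L[Container], [Shareable Container])
  take Shareable:  [Shareable Ordered Versioned Taggable TextBox object] + [Container Resource Label Ordered Taggable TextBox object] + [Shareable Container]
  take Container:  [Ordered Versioned Taggable TextBox object] + [Container Resource Label Ordered Taggable TextBox object] + [Container]
  take Resource:  [Ordered Versioned Taggable TextBox object] + [Resource Label Ordered Taggable TextBox object]
  take Label:  [Ordered Versioned Taggable TextBox object] + [Label Ordered Taggable TextBox object]
  take Ordered:  [Ordered Versioned Taggable TextBox object] + [Ordered Taggable TextBox object]
  take Versioned:  [Versioned Taggable TextBox object] + [Taggable TextBox object]
  take Taggable:  [Taggable TextBox object] + [Taggable TextBox object]
  take TextBox:  [TextBox object] + [TextBox object]
  take object:  [object] + [object]
MRO: Frame Shareable Container Resource Label Ordered Versioned Taggable TextBox object
Container sits at index 2.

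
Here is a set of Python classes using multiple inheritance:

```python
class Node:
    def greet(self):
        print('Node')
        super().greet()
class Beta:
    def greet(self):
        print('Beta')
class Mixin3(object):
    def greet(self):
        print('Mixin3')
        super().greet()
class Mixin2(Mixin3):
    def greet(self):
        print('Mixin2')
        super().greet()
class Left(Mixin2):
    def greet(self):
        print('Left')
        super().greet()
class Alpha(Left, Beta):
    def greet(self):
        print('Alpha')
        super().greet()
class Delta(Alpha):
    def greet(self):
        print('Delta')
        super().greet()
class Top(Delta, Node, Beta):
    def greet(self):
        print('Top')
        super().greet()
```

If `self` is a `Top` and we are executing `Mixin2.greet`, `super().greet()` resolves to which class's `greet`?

L[Top] = Top + merge(L[Delta], L[Node], L[Beta], [Delta Node Beta])
  take Delta:  [Delta Alpha Left Mixin2 Mixin3 Beta object] + [Node object] + [Beta object] + [Delta Node Beta]
  take Alpha:  [Alpha Left Mixin2 Mixin3 Beta object] + [Node object] + [Beta object] + [Node Beta]
  take Left:  [Left Mixin2 Mixin3 Beta object] + [Node object] + [Beta object] + [Node Beta]
  take Mixin2:  [Mixin2 Mixin3 Beta object] + [Node object] + [Beta object] + [Node Beta]
  take Mixin3:  [Mixin3 Beta object] + [Node object] + [Beta object] + [Node Beta]
  take Node:  [Beta object] + [Node object] + [Beta object] + [Node Beta]
  take Beta:  [Beta object] + [object] + [Beta object] + [Beta]
  take object:  [object] + [object] + [object]
MRO: Top Delta Alpha Left Mixin2 Mixin3 Node Beta object
super() in Mixin2.greet on a Top instance goes to the class after Mixin2 in Top's MRO: Mixin3.

Mixin3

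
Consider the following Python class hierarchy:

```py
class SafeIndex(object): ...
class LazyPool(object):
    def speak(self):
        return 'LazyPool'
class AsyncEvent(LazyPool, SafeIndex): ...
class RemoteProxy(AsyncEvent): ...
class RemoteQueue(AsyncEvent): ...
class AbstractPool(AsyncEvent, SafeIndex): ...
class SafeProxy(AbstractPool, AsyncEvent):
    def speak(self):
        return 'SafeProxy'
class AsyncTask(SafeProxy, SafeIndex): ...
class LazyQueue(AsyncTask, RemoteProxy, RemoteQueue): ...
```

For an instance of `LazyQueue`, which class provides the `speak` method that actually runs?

SafeProxy

L[LazyQueue] = LazyQueue + merge(L[AsyncTask], L[RemoteProxy], L[RemoteQueue], [AsyncTask RemoteProxy RemoteQueue])
  take AsyncTask:  [AsyncTask SafeProxy AbstractPool AsyncEvent LazyPool SafeIndex object] + [RemoteProxy AsyncEvent LazyPool SafeIndex object] + [RemoteQueue AsyncEvent LazyPool SafeIndex object] + [AsyncTask RemoteProxy RemoteQueue]
  take SafeProxy:  [SafeProxy AbstractPool AsyncEvent LazyPool SafeIndex object] + [RemoteProxy AsyncEvent LazyPool SafeIndex object] + [RemoteQueue AsyncEvent LazyPool SafeIndex object] + [RemoteProxy RemoteQueue]
  take AbstractPool:  [AbstractPool AsyncEvent LazyPool SafeIndex object] + [RemoteProxy AsyncEvent LazyPool SafeIndex object] + [RemoteQueue AsyncEvent LazyPool SafeIndex object] + [RemoteProxy RemoteQueue]
  take RemoteProxy:  [AsyncEvent LazyPool SafeIndex object] + [RemoteProxy AsyncEvent LazyPool SafeIndex object] + [RemoteQueue AsyncEvent LazyPool SafeIndex object] + [RemoteProxy RemoteQueue]
  take RemoteQueue:  [AsyncEvent LazyPool SafeIndex object] + [AsyncEvent LazyPool SafeIndex object] + [RemoteQueue AsyncEvent LazyPool SafeIndex object] + [RemoteQueue]
  take AsyncEvent:  [AsyncEvent LazyPool SafeIndex object] + [AsyncEvent LazyPool SafeIndex object] + [AsyncEvent LazyPool SafeIndex object]
  take LazyPool:  [LazyPool SafeIndex object] + [LazyPool SafeIndex object] + [LazyPool SafeIndex object]
  take SafeIndex:  [SafeIndex object] + [SafeIndex object] + [SafeIndex object]
  take object:  [object] + [object] + [object]
MRO: LazyQueue AsyncTask SafeProxy AbstractPool RemoteProxy RemoteQueue AsyncEvent LazyPool SafeIndex object
speak is defined in: LazyPool, SafeProxy. First along the MRO is SafeProxy.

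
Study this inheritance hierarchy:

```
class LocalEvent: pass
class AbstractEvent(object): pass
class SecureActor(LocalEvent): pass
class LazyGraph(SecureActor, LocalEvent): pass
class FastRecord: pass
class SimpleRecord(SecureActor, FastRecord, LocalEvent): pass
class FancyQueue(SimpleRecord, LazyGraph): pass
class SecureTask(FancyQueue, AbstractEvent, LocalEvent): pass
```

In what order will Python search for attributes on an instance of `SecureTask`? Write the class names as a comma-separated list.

L[SecureTask] = SecureTask + merge(L[FancyQueue], L[AbstractEvent], L[LocalEvent], [FancyQueue AbstractEvent LocalEvent])
  take FancyQueue:  [FancyQueue SimpleRecord LazyGraph SecureActor FastRecord LocalEvent object] + [AbstractEvent object] + [LocalEvent object] + [FancyQueue AbstractEvent LocalEvent]
  take SimpleRecord:  [SimpleRecord LazyGraph SecureActor FastRecord LocalEvent object] + [AbstractEvent object] + [LocalEvent object] + [AbstractEvent LocalEvent]
  take LazyGraph:  [LazyGraph SecureActor FastRecord LocalEvent object] + [AbstractEvent object] + [LocalEvent object] + [AbstractEvent LocalEvent]
  take SecureActor:  [SecureActor FastRecord LocalEvent object] + [AbstractEvent object] + [LocalEvent object] + [AbstractEvent LocalEvent]
  take FastRecord:  [FastRecord LocalEvent object] + [AbstractEvent object] + [LocalEvent object] + [AbstractEvent LocalEvent]
  take AbstractEvent:  [LocalEvent object] + [AbstractEvent object] + [LocalEvent object] + [AbstractEvent LocalEvent]
  take LocalEvent:  [LocalEvent object] + [object] + [LocalEvent object] + [LocalEvent]
  take object:  [object] + [object] + [object]

SecureTask, FancyQueue, SimpleRecord, LazyGraph, SecureActor, FastRecord, AbstractEvent, LocalEvent, object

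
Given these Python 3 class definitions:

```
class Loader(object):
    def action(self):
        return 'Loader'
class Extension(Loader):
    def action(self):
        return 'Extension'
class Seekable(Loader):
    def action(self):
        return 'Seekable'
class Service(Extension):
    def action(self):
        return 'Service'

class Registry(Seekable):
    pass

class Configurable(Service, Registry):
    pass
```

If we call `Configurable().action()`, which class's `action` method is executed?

L[Configurable] = Configurable + merge(L[Service], L[Registry], [Service Registry])
  take Service:  [Service Extension Loader object] + [Registry Seekable Loader object] + [Service Registry]
  take Extension:  [Extension Loader object] + [Registry Seekable Loader object] + [Registry]
  take Registry:  [Loader object] + [Registry Seekable Loader object] + [Registry]
  take Seekable:  [Loader object] + [Seekable Loader object]
  take Loader:  [Loader object] + [Loader object]
  take object:  [object] + [object]
MRO: Configurable Service Extension Registry Seekable Loader object
action is defined in: Extension, Loader, Seekable, Service. First along the MRO is Service.

Service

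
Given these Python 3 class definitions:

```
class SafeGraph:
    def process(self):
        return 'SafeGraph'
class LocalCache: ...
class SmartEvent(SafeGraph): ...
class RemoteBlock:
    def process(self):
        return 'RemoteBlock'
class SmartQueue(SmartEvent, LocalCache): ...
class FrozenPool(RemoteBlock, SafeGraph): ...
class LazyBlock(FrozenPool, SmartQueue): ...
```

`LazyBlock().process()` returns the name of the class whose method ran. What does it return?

RemoteBlock

L[LazyBlock] = LazyBlock + merge(L[FrozenPool], L[SmartQueue], [FrozenPool SmartQueue])
  take FrozenPool:  [FrozenPool RemoteBlock SafeGraph object] + [SmartQueue SmartEvent SafeGraph LocalCache object] + [FrozenPool SmartQueue]
  take RemoteBlock:  [RemoteBlock SafeGraph object] + [SmartQueue SmartEvent SafeGraph LocalCache object] + [SmartQueue]
  take SmartQueue:  [SafeGraph object] + [SmartQueue SmartEvent SafeGraph LocalCache object] + [SmartQueue]
  take SmartEvent:  [SafeGraph object] + [SmartEvent SafeGraph LocalCache object]
  take SafeGraph:  [SafeGraph object] + [SafeGraph LocalCache object]
  take LocalCache:  [object] + [LocalCache object]
  take object:  [object] + [object]
MRO: LazyBlock FrozenPool RemoteBlock SmartQueue SmartEvent SafeGraph LocalCache object
process is defined in: RemoteBlock, SafeGraph. First along the MRO is RemoteBlock.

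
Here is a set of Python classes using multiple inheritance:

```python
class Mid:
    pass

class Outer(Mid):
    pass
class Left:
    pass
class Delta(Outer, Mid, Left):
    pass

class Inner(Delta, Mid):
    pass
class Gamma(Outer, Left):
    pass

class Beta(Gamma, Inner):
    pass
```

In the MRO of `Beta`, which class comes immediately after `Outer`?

Mid

L[Beta] = Beta + merge(L[Gamma], L[Inner], [Gamma Inner])
  take Gamma:  [Gamma Outer Mid Left object] + [Inner Delta Outer Mid Left object] + [Gamma Inner]
  take Inner:  [Outer Mid Left object] + [Inner Delta Outer Mid Left object] + [Inner]
  take Delta:  [Outer Mid Left object] + [Delta Outer Mid Left object]
  take Outer:  [Outer Mid Left object] + [Outer Mid Left object]
  take Mid:  [Mid Left object] + [Mid Left object]
  take Left:  [Left object] + [Left object]
  take object:  [object] + [object]
MRO: Beta Gamma Inner Delta Outer Mid Left object
Outer is at position 4; next is Mid.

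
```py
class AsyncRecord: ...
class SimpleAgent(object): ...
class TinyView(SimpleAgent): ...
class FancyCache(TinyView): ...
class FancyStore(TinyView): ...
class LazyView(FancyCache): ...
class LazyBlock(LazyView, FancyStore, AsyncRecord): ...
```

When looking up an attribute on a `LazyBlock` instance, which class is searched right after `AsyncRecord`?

L[LazyBlock] = LazyBlock + merge(L[LazyView], L[FancyStore], L[AsyncRecord], [LazyView FancyStore AsyncRecord])
  take LazyView:  [LazyView FancyCache TinyView SimpleAgent object] + [FancyStore TinyView SimpleAgent object] + [AsyncRecord object] + [LazyView FancyStore AsyncRecord]
  take FancyCache:  [FancyCache TinyView SimpleAgent object] + [FancyStore TinyView SimpleAgent object] + [AsyncRecord object] + [FancyStore AsyncRecord]
  take FancyStore:  [TinyView SimpleAgent object] + [FancyStore TinyView SimpleAgent object] + [AsyncRecord object] + [FancyStore AsyncRecord]
  take TinyView:  [TinyView SimpleAgent object] + [TinyView SimpleAgent object] + [AsyncRecord object] + [AsyncRecord]
  take SimpleAgent:  [SimpleAgent object] + [SimpleAgent object] + [AsyncRecord object] + [AsyncRecord]
  take AsyncRecord:  [object] + [object] + [AsyncRecord object] + [AsyncRecord]
  take object:  [object] + [object] + [object]
MRO: LazyBlock LazyView FancyCache FancyStore TinyView SimpleAgent AsyncRecord object
AsyncRecord is at position 6; next is object.

object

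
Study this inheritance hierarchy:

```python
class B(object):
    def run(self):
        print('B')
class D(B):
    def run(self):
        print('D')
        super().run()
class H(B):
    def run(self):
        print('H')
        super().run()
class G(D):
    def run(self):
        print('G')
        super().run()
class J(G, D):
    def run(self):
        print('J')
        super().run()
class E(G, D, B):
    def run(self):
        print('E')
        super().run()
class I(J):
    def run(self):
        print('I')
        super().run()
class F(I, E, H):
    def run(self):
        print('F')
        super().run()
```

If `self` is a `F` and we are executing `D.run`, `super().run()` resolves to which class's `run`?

H

L[F] = F + merge(L[I], L[E], L[H], [I E H])
  take I:  [I J G D B object] + [E G D B object] + [H B object] + [I E H]
  take J:  [J G D B object] + [E G D B object] + [H B object] + [E H]
  take E:  [G D B object] + [E G D B object] + [H B object] + [E H]
  take G:  [G D B object] + [G D B object] + [H B object] + [H]
  take D:  [D B object] + [D B object] + [H B object] + [H]
  take H:  [B object] + [B object] + [H B object] + [H]
  take B:  [B object] + [B object] + [B object]
  take object:  [object] + [object] + [object]
MRO: F I J E G D H B object
super() in D.run on a F instance goes to the class after D in F's MRO: H.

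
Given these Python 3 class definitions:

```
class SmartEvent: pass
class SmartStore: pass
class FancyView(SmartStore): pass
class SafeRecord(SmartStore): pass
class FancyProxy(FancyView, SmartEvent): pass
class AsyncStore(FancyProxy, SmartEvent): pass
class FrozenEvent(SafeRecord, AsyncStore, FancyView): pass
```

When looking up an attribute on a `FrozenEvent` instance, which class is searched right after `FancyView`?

L[FrozenEvent] = FrozenEvent + merge(L[SafeRecord], L[AsyncStore], L[FancyView], [SafeRecord AsyncStore FancyView])
  take SafeRecord:  [SafeRecord SmartStore object] + [AsyncStore FancyProxy FancyView SmartStore SmartEvent object] + [FancyView SmartStore object] + [SafeRecord AsyncStore FancyView]
  take AsyncStore:  [SmartStore object] + [AsyncStore FancyProxy FancyView SmartStore SmartEvent object] + [FancyView SmartStore object] + [AsyncStore FancyView]
  take FancyProxy:  [SmartStore object] + [FancyProxy FancyView SmartStore SmartEvent object] + [FancyView SmartStore object] + [FancyView]
  take FancyView:  [SmartStore object] + [FancyView SmartStore SmartEvent object] + [FancyView SmartStore object] + [FancyView]
  take SmartStore:  [SmartStore object] + [SmartStore SmartEvent object] + [SmartStore object]
  take SmartEvent:  [object] + [SmartEvent object] + [object]
  take object:  [object] + [object] + [object]
MRO: FrozenEvent SafeRecord AsyncStore FancyProxy FancyView SmartStore SmartEvent object
FancyView is at position 4; next is SmartStore.

SmartStore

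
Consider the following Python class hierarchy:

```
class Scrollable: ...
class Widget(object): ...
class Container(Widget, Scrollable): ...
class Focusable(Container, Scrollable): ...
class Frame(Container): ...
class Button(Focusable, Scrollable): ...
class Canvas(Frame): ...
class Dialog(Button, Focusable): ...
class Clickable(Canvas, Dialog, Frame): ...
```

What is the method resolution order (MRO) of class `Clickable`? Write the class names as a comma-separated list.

Clickable, Canvas, Dialog, Frame, Button, Focusable, Container, Widget, Scrollable, object

L[Clickable] = Clickable + merge(L[Canvas], L[Dialog], L[Frame], [Canvas Dialog Frame])
  take Canvas:  [Canvas Frame Container Widget Scrollable object] + [Dialog Button Focusable Container Widget Scrollable object] + [Frame Container Widget Scrollable object] + [Canvas Dialog Frame]
  take Dialog:  [Frame Container Widget Scrollable object] + [Dialog Button Focusable Container Widget Scrollable object] + [Frame Container Widget Scrollable object] + [Dialog Frame]
  take Frame:  [Frame Container Widget Scrollable object] + [Button Focusable Container Widget Scrollable object] + [Frame Container Widget Scrollable object] + [Frame]
  take Button:  [Container Widget Scrollable object] + [Button Focusable Container Widget Scrollable object] + [Container Widget Scrollable object]
  take Focusable:  [Container Widget Scrollable object] + [Focusable Container Widget Scrollable object] + [Container Widget Scrollable object]
  take Container:  [Container Widget Scrollable object] + [Container Widget Scrollable object] + [Container Widget Scrollable object]
  take Widget:  [Widget Scrollable object] + [Widget Scrollable object] + [Widget Scrollable object]
  take Scrollable:  [Scrollable object] + [Scrollable object] + [Scrollable object]
  take object:  [object] + [object] + [object]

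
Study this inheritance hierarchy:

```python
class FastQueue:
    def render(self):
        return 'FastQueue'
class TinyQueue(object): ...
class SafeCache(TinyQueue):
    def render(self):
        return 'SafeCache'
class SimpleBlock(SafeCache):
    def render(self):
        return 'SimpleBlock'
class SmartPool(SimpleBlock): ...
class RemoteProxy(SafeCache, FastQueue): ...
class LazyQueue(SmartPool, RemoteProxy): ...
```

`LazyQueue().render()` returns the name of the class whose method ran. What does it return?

SimpleBlock

L[LazyQueue] = LazyQueue + merge(L[SmartPool], L[RemoteProxy], [SmartPool RemoteProxy])
  take SmartPool:  [SmartPool SimpleBlock SafeCache TinyQueue object] + [RemoteProxy SafeCache TinyQueue FastQueue object] + [SmartPool RemoteProxy]
  take SimpleBlock:  [SimpleBlock SafeCache TinyQueue object] + [RemoteProxy SafeCache TinyQueue FastQueue object] + [RemoteProxy]
  take RemoteProxy:  [SafeCache TinyQueue object] + [RemoteProxy SafeCache TinyQueue FastQueue object] + [RemoteProxy]
  take SafeCache:  [SafeCache TinyQueue object] + [SafeCache TinyQueue FastQueue object]
  take TinyQueue:  [TinyQueue object] + [TinyQueue FastQueue object]
  take FastQueue:  [object] + [FastQueue object]
  take object:  [object] + [object]
MRO: LazyQueue SmartPool SimpleBlock RemoteProxy SafeCache TinyQueue FastQueue object
render is defined in: FastQueue, SafeCache, SimpleBlock. First along the MRO is SimpleBlock.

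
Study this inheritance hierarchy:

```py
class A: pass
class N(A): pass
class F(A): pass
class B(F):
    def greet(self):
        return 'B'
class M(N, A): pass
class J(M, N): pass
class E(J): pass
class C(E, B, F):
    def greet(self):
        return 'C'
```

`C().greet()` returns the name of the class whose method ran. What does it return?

L[C] = C + merge(L[E], L[B], L[F], [E B F])
  take E:  [E J M N A object] + [B F A object] + [F A object] + [E B F]
  take J:  [J M N A object] + [B F A object] + [F A object] + [B F]
  take M:  [M N A object] + [B F A object] + [F A object] + [B F]
  take N:  [N A object] + [B F A object] + [F A object] + [B F]
  take B:  [A object] + [B F A object] + [F A object] + [B F]
  take F:  [A object] + [F A object] + [F A object] + [F]
  take A:  [A object] + [A object] + [A object]
  take object:  [object] + [object] + [object]
MRO: C E J M N B F A object
greet is defined in: B, C. First along the MRO is C.

C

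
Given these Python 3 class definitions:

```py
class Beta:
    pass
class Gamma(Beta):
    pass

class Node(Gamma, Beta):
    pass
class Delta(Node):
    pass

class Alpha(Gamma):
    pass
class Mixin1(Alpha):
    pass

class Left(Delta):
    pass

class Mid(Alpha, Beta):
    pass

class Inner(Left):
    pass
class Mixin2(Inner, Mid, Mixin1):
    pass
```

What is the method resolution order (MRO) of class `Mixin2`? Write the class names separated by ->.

Mixin2 -> Inner -> Left -> Delta -> Node -> Mid -> Mixin1 -> Alpha -> Gamma -> Beta -> object

L[Mixin2] = Mixin2 + merge(L[Inner], L[Mid], L[Mixin1], [Inner Mid Mixin1])
  take Inner:  [Inner Left Delta Node Gamma Beta object] + [Mid Alpha Gamma Beta object] + [Mixin1 Alpha Gamma Beta object] + [Inner Mid Mixin1]
  take Left:  [Left Delta Node Gamma Beta object] + [Mid Alpha Gamma Beta object] + [Mixin1 Alpha Gamma Beta object] + [Mid Mixin1]
  take Delta:  [Delta Node Gamma Beta object] + [Mid Alpha Gamma Beta object] + [Mixin1 Alpha Gamma Beta object] + [Mid Mixin1]
  take Node:  [Node Gamma Beta object] + [Mid Alpha Gamma Beta object] + [Mixin1 Alpha Gamma Beta object] + [Mid Mixin1]
  take Mid:  [Gamma Beta object] + [Mid Alpha Gamma Beta object] + [Mixin1 Alpha Gamma Beta object] + [Mid Mixin1]
  take Mixin1:  [Gamma Beta object] + [Alpha Gamma Beta object] + [Mixin1 Alpha Gamma Beta object] + [Mixin1]
  take Alpha:  [Gamma Beta object] + [Alpha Gamma Beta object] + [Alpha Gamma Beta object]
  take Gamma:  [Gamma Beta object] + [Gamma Beta object] + [Gamma Beta object]
  take Beta:  [Beta object] + [Beta object] + [Beta object]
  take object:  [object] + [object] + [object]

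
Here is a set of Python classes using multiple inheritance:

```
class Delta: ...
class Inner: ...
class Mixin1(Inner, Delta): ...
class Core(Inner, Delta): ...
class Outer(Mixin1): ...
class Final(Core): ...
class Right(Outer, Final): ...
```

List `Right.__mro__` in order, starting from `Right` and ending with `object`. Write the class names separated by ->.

Right -> Outer -> Mixin1 -> Final -> Core -> Inner -> Delta -> object

L[Right] = Right + merge(L[Outer], L[Final], [Outer Final])
  take Outer:  [Outer Mixin1 Inner Delta object] + [Final Core Inner Delta object] + [Outer Final]
  take Mixin1:  [Mixin1 Inner Delta object] + [Final Core Inner Delta object] + [Final]
  take Final:  [Inner Delta object] + [Final Core Inner Delta object] + [Final]
  take Core:  [Inner Delta object] + [Core Inner Delta object]
  take Inner:  [Inner Delta object] + [Inner Delta object]
  take Delta:  [Delta object] + [Delta object]
  take object:  [object] + [object]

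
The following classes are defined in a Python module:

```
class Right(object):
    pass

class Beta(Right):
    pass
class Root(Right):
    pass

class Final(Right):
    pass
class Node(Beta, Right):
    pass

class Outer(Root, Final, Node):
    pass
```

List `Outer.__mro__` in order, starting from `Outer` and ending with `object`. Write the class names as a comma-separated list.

Outer, Root, Final, Node, Beta, Right, object

L[Outer] = Outer + merge(L[Root], L[Final], L[Node], [Root Final Node])
  take Root:  [Root Right object] + [Final Right object] + [Node Beta Right object] + [Root Final Node]
  take Final:  [Right object] + [Final Right object] + [Node Beta Right object] + [Final Node]
  take Node:  [Right object] + [Right object] + [Node Beta Right object] + [Node]
  take Beta:  [Right object] + [Right object] + [Beta Right object]
  take Right:  [Right object] + [Right object] + [Right object]
  take object:  [object] + [object] + [object]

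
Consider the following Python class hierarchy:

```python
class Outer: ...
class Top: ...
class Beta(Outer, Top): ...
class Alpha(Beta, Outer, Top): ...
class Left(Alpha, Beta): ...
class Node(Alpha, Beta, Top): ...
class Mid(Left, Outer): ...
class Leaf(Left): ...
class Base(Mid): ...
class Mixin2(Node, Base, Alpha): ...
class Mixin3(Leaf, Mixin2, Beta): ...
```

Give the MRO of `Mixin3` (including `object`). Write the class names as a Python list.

L[Mixin3] = Mixin3 + merge(L[Leaf], L[Mixin2], L[Beta], [Leaf Mixin2 Beta])
  take Leaf:  [Leaf Left Alpha Beta Outer Top object] + [Mixin2 Node Base Mid Left Alpha Beta Outer Top object] + [Beta Outer Top object] + [Leaf Mixin2 Beta]
  take Mixin2:  [Left Alpha Beta Outer Top object] + [Mixin2 Node Base Mid Left Alpha Beta Outer Top object] + [Beta Outer Top object] + [Mixin2 Beta]
  take Node:  [Left Alpha Beta Outer Top object] + [Node Base Mid Left Alpha Beta Outer Top object] + [Beta Outer Top object] + [Beta]
  take Base:  [Left Alpha Beta Outer Top object] + [Base Mid Left Alpha Beta Outer Top object] + [Beta Outer Top object] + [Beta]
  take Mid:  [Left Alpha Beta Outer Top object] + [Mid Left Alpha Beta Outer Top object] + [Beta Outer Top object] + [Beta]
  take Left:  [Left Alpha Beta Outer Top object] + [Left Alpha Beta Outer Top object] + [Beta Outer Top object] + [Beta]
  take Alpha:  [Alpha Beta Outer Top object] + [Alpha Beta Outer Top object] + [Beta Outer Top object] + [Beta]
  take Beta:  [Beta Outer Top object] + [Beta Outer Top object] + [Beta Outer Top object] + [Beta]
  take Outer:  [Outer Top object] + [Outer Top object] + [Outer Top object]
  take Top:  [Top object] + [Top object] + [Top object]
  take object:  [object] + [object] + [object]

[Mixin3, Leaf, Mixin2, Node, Base, Mid, Left, Alpha, Beta, Outer, Top, object]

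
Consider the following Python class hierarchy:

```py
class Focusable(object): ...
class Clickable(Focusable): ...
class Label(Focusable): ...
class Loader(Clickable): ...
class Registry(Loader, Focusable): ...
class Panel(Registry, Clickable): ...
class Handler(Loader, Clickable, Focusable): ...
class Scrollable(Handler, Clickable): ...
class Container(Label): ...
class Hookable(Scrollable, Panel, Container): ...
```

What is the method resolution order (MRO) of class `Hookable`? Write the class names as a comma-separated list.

Hookable, Scrollable, Handler, Panel, Registry, Loader, Clickable, Container, Label, Focusable, object

L[Hookable] = Hookable + merge(L[Scrollable], L[Panel], L[Container], [Scrollable Panel Container])
  take Scrollable:  [Scrollable Handler Loader Clickable Focusable object] + [Panel Registry Loader Clickable Focusable object] + [Container Label Focusable object] + [Scrollable Panel Container]
  take Handler:  [Handler Loader Clickable Focusable object] + [Panel Registry Loader Clickable Focusable object] + [Container Label Focusable object] + [Panel Container]
  take Panel:  [Loader Clickable Focusable object] + [Panel Registry Loader Clickable Focusable object] + [Container Label Focusable object] + [Panel Container]
  take Registry:  [Loader Clickable Focusable object] + [Registry Loader Clickable Focusable object] + [Container Label Focusable object] + [Container]
  take Loader:  [Loader Clickable Focusable object] + [Loader Clickable Focusable object] + [Container Label Focusable object] + [Container]
  take Clickable:  [Clickable Focusable object] + [Clickable Focusable object] + [Container Label Focusable object] + [Container]
  take Container:  [Focusable object] + [Focusable object] + [Container Label Focusable object] + [Container]
  take Label:  [Focusable object] + [Focusable object] + [Label Focusable object]
  take Focusable:  [Focusable object] + [Focusable object] + [Focusable object]
  take object:  [object] + [object] + [object]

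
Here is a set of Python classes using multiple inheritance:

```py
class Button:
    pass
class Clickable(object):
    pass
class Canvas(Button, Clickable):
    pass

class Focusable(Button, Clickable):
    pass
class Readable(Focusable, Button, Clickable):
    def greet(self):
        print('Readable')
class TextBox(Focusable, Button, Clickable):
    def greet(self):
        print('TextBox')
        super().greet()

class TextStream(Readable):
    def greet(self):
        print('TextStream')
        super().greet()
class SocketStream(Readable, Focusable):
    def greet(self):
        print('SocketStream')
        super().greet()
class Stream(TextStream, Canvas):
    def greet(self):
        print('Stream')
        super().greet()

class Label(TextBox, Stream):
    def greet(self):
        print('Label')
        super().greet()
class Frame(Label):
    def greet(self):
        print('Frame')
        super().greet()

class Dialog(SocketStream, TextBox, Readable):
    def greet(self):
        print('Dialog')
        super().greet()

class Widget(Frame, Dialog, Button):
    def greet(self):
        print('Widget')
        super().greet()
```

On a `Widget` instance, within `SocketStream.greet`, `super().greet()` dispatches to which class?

TextBox

L[Widget] = Widget + merge(L[Frame], L[Dialog], L[Button], [Frame Dialog Button])
  take Frame:  [Frame Label TextBox Stream TextStream Readable Focusable Canvas Button Clickable object] + [Dialog SocketStream TextBox Readable Focusable Button Clickable object] + [Button object] + [Frame Dialog Button]
  take Label:  [Label TextBox Stream TextStream Readable Focusable Canvas Button Clickable object] + [Dialog SocketStream TextBox Readable Focusable Button Clickable object] + [Button object] + [Dialog Button]
  take Dialog:  [TextBox Stream TextStream Readable Focusable Canvas Button Clickable object] + [Dialog SocketStream TextBox Readable Focusable Button Clickable object] + [Button object] + [Dialog Button]
  take SocketStream:  [TextBox Stream TextStream Readable Focusable Canvas Button Clickable object] + [SocketStream TextBox Readable Focusable Button Clickable object] + [Button object] + [Button]
  take TextBox:  [TextBox Stream TextStream Readable Focusable Canvas Button Clickable object] + [TextBox Readable Focusable Button Clickable object] + [Button object] + [Button]
  take Stream:  [Stream TextStream Readable Focusable Canvas Button Clickable object] + [Readable Focusable Button Clickable object] + [Button object] + [Button]
  take TextStream:  [TextStream Readable Focusable Canvas Button Clickable object] + [Readable Focusable Button Clickable object] + [Button object] + [Button]
  take Readable:  [Readable Focusable Canvas Button Clickable object] + [Readable Focusable Button Clickable object] + [Button object] + [Button]
  take Focusable:  [Focusable Canvas Button Clickable object] + [Focusable Button Clickable object] + [Button object] + [Button]
  take Canvas:  [Canvas Button Clickable object] + [Button Clickable object] + [Button object] + [Button]
  take Button:  [Button Clickable object] + [Button Clickable object] + [Button object] + [Button]
  take Clickable:  [Clickable object] + [Clickable object] + [object]
  take object:  [object] + [object] + [object]
MRO: Widget Frame Label Dialog SocketStream TextBox Stream TextStream Readable Focusable Canvas Button Clickable object
super() in SocketStream.greet on a Widget instance goes to the class after SocketStream in Widget's MRO: TextBox.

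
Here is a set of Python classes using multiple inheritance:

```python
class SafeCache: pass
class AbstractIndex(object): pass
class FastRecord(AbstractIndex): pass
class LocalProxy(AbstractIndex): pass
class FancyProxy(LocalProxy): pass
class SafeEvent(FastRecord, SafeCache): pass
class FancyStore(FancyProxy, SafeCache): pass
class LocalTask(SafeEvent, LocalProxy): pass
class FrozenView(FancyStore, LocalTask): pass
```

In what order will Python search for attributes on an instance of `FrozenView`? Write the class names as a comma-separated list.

L[FrozenView] = FrozenView + merge(L[FancyStore], L[LocalTask], [FancyStore LocalTask])
  take FancyStore:  [FancyStore FancyProxy LocalProxy AbstractIndex SafeCache object] + [LocalTask SafeEvent FastRecord LocalProxy AbstractIndex SafeCache object] + [FancyStore LocalTask]
  take FancyProxy:  [FancyProxy LocalProxy AbstractIndex SafeCache object] + [LocalTask SafeEvent FastRecord LocalProxy AbstractIndex SafeCache object] + [LocalTask]
  take LocalTask:  [LocalProxy AbstractIndex SafeCache object] + [LocalTask SafeEvent FastRecord LocalProxy AbstractIndex SafeCache object] + [LocalTask]
  take SafeEvent:  [LocalProxy AbstractIndex SafeCache object] + [SafeEvent FastRecord LocalProxy AbstractIndex SafeCache object]
  take FastRecord:  [LocalProxy AbstractIndex SafeCache object] + [FastRecord LocalProxy AbstractIndex SafeCache object]
  take LocalProxy:  [LocalProxy AbstractIndex SafeCache object] + [LocalProxy AbstractIndex SafeCache object]
  take AbstractIndex:  [AbstractIndex SafeCache object] + [AbstractIndex SafeCache object]
  take SafeCache:  [SafeCache object] + [SafeCache object]
  take object:  [object] + [object]

FrozenView, FancyStore, FancyProxy, LocalTask, SafeEvent, FastRecord, LocalProxy, AbstractIndex, SafeCache, object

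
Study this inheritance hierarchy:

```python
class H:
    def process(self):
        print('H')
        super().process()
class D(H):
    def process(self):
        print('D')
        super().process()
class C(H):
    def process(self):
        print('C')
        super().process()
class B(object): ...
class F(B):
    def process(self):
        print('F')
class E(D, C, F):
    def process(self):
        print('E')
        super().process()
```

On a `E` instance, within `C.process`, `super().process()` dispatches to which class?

H

L[E] = E + merge(L[D], L[C], L[F], [D C F])
  take D:  [D H object] + [C H object] + [F B object] + [D C F]
  take C:  [H object] + [C H object] + [F B object] + [C F]
  take H:  [H object] + [H object] + [F B object] + [F]
  take F:  [object] + [object] + [F B object] + [F]
  take B:  [object] + [object] + [B object]
  take object:  [object] + [object] + [object]
MRO: E D C H F B object
super() in C.process on a E instance goes to the class after C in E's MRO: H.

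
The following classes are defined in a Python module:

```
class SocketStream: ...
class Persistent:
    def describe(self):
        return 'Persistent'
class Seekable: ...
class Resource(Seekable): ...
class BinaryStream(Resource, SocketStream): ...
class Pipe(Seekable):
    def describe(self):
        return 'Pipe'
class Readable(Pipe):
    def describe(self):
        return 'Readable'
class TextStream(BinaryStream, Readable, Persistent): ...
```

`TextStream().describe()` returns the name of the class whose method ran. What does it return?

L[TextStream] = TextStream + merge(L[BinaryStream], L[Readable], L[Persistent], [BinaryStream Readable Persistent])
  take BinaryStream:  [BinaryStream Resource Seekable SocketStream object] + [Readable Pipe Seekable object] + [Persistent object] + [BinaryStream Readable Persistent]
  take Resource:  [Resource Seekable SocketStream object] + [Readable Pipe Seekable object] + [Persistent object] + [Readable Persistent]
  take Readable:  [Seekable SocketStream object] + [Readable Pipe Seekable object] + [Persistent object] + [Readable Persistent]
  take Pipe:  [Seekable SocketStream object] + [Pipe Seekable object] + [Persistent object] + [Persistent]
  take Seekable:  [Seekable SocketStream object] + [Seekable object] + [Persistent object] + [Persistent]
  take SocketStream:  [SocketStream object] + [object] + [Persistent object] + [Persistent]
  take Persistent:  [object] + [object] + [Persistent object] + [Persistent]
  take object:  [object] + [object] + [object]
MRO: TextStream BinaryStream Resource Readable Pipe Seekable SocketStream Persistent object
describe is defined in: Persistent, Pipe, Readable. First along the MRO is Readable.

Readable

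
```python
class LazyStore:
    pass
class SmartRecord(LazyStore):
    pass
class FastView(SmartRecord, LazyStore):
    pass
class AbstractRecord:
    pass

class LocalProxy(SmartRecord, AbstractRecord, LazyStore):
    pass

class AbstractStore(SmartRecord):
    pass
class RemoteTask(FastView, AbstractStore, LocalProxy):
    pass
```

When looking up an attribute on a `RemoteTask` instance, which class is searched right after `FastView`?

L[RemoteTask] = RemoteTask + merge(L[FastView], L[AbstractStore], L[LocalProxy], [FastView AbstractStore LocalProxy])
  take FastView:  [FastView SmartRecord LazyStore object] + [AbstractStore SmartRecord LazyStore object] + [LocalProxy SmartRecord AbstractRecord LazyStore object] + [FastView AbstractStore LocalProxy]
  take AbstractStore:  [SmartRecord LazyStore object] + [AbstractStore SmartRecord LazyStore object] + [LocalProxy SmartRecord AbstractRecord LazyStore object] + [AbstractStore LocalProxy]
  take LocalProxy:  [SmartRecord LazyStore object] + [SmartRecord LazyStore object] + [LocalProxy SmartRecord AbstractRecord LazyStore object] + [LocalProxy]
  take SmartRecord:  [SmartRecord LazyStore object] + [SmartRecord LazyStore object] + [SmartRecord AbstractRecord LazyStore object]
  take AbstractRecord:  [LazyStore object] + [LazyStore object] + [AbstractRecord LazyStore object]
  take LazyStore:  [LazyStore object] + [LazyStore object] + [LazyStore object]
  take object:  [object] + [object] + [object]
MRO: RemoteTask FastView AbstractStore LocalProxy SmartRecord AbstractRecord LazyStore object
FastView is at position 1; next is AbstractStore.

AbstractStore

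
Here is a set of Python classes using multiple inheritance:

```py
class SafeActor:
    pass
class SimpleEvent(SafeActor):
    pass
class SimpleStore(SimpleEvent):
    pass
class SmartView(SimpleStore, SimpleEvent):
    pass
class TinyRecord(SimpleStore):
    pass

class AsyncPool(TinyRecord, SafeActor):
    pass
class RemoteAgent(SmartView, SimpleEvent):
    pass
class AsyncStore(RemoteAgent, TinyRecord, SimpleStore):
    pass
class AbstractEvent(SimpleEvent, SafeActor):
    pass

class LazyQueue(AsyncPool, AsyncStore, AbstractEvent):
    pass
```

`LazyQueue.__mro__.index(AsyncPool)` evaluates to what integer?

L[LazyQueue] = LazyQueue + merge(L[AsyncPool], L[AsyncStore], L[AbstractEvent], [AsyncPool AsyncStore AbstractEvent])
  take AsyncPool:  [AsyncPool TinyRecord SimpleStore SimpleEvent SafeActor object] + [AsyncStore RemoteAgent SmartView TinyRecord SimpleStore SimpleEvent SafeActor object] + [AbstractEvent SimpleEvent SafeActor object] + [AsyncPool AsyncStore AbstractEvent]
  take AsyncStore:  [TinyRecord SimpleStore SimpleEvent SafeActor object] + [AsyncStore RemoteAgent SmartView TinyRecord SimpleStore SimpleEvent SafeActor object] + [AbstractEvent SimpleEvent SafeActor object] + [AsyncStore AbstractEvent]
  take RemoteAgent:  [TinyRecord SimpleStore SimpleEvent SafeActor object] + [RemoteAgent SmartView TinyRecord SimpleStore SimpleEvent SafeActor object] + [AbstractEvent SimpleEvent SafeActor object] + [AbstractEvent]
  take SmartView:  [TinyRecord SimpleStore SimpleEvent SafeActor object] + [SmartView TinyRecord SimpleStore SimpleEvent SafeActor object] + [AbstractEvent SimpleEvent SafeActor object] + [AbstractEvent]
  take TinyRecord:  [TinyRecord SimpleStore SimpleEvent SafeActor object] + [TinyRecord SimpleStore SimpleEvent SafeActor object] + [AbstractEvent SimpleEvent SafeActor object] + [AbstractEvent]
  take SimpleStore:  [SimpleStore SimpleEvent SafeActor object] + [SimpleStore SimpleEvent SafeActor object] + [AbstractEvent SimpleEvent SafeActor object] + [AbstractEvent]
  take AbstractEvent:  [SimpleEvent SafeActor object] + [SimpleEvent SafeActor object] + [AbstractEvent SimpleEvent SafeActor object] + [AbstractEvent]
  take SimpleEvent:  [SimpleEvent SafeActor object] + [SimpleEvent SafeActor object] + [SimpleEvent SafeActor object]
  take SafeActor:  [SafeActor object] + [SafeActor object] + [SafeActor object]
  take object:  [object] + [object] + [object]
MRO: LazyQueue AsyncPool AsyncStore RemoteAgent SmartView TinyRecord SimpleStore AbstractEvent SimpleEvent SafeActor object
AsyncPool sits at index 1.

1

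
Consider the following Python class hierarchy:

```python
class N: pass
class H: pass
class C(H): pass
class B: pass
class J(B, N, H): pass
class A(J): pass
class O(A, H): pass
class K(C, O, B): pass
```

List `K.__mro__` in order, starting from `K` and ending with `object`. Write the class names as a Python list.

L[K] = K + merge(L[C], L[O], L[B], [C O B])
  take C:  [C H object] + [O A J B N H object] + [B object] + [C O B]
  take O:  [H object] + [O A J B N H object] + [B object] + [O B]
  take A:  [H object] + [A J B N H object] + [B object] + [B]
  take J:  [H object] + [J B N H object] + [B object] + [B]
  take B:  [H object] + [B N H object] + [B object] + [B]
  take N:  [H object] + [N H object] + [object]
  take H:  [H object] + [H object] + [object]
  take object:  [object] + [object] + [object]

[K, C, O, A, J, B, N, H, object]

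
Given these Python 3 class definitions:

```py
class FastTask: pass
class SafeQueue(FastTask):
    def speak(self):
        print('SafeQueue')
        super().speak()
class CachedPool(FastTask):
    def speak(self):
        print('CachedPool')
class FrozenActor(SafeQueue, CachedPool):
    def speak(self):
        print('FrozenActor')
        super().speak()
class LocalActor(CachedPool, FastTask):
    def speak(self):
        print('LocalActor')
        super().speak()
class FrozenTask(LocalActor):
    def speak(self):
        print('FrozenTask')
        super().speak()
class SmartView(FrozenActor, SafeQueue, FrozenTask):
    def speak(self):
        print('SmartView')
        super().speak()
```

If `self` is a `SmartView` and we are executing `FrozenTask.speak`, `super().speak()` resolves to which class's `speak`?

L[SmartView] = SmartView + merge(L[FrozenActor], L[SafeQueue], L[FrozenTask], [FrozenActor SafeQueue FrozenTask])
  take FrozenActor:  [FrozenActor SafeQueue CachedPool FastTask object] + [SafeQueue FastTask object] + [FrozenTask LocalActor CachedPool FastTask object] + [FrozenActor SafeQueue FrozenTask]
  take SafeQueue:  [SafeQueue CachedPool FastTask object] + [SafeQueue FastTask object] + [FrozenTask LocalActor CachedPool FastTask object] + [SafeQueue FrozenTask]
  take FrozenTask:  [CachedPool FastTask object] + [FastTask object] + [FrozenTask LocalActor CachedPool FastTask object] + [FrozenTask]
  take LocalActor:  [CachedPool FastTask object] + [FastTask object] + [LocalActor CachedPool FastTask object]
  take CachedPool:  [CachedPool FastTask object] + [FastTask object] + [CachedPool FastTask object]
  take FastTask:  [FastTask object] + [FastTask object] + [FastTask object]
  take object:  [object] + [object] + [object]
MRO: SmartView FrozenActor SafeQueue FrozenTask LocalActor CachedPool FastTask object
super() in FrozenTask.speak on a SmartView instance goes to the class after FrozenTask in SmartView's MRO: LocalActor.

LocalActor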